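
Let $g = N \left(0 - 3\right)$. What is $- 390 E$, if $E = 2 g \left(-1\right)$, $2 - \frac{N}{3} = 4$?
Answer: $14040$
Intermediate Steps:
$N = -6$ ($N = 6 - 12 = -6$)
$g = 18$ ($g = - 6 \left(0 - 3\right) = \left(-6\right) \left(-3\right) = 18$)
$E = -36$ ($E = 2 \cdot 18 \left(-1\right) = 36 \left(-1\right) = -36$)
$- 390 E = \left(-390\right) \left(-36\right) = 14040$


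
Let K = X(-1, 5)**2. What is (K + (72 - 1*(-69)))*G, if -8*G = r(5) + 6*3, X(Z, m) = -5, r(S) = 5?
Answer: -1909/4 ≈ -477.25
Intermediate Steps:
G = -23/8 (G = -(5 + 6*3)/8 = -(5 + 18)/8 = -1/8*23 = -23/8 ≈ -2.8750)
K = 25 (K = (-5)**2 = 25)
(K + (72 - 1*(-69)))*G = (25 + (72 - 1*(-69)))*(-23/8) = (25 + (72 + 69))*(-23/8) = (25 + 141)*(-23/8) = 166*(-23/8) = -1909/4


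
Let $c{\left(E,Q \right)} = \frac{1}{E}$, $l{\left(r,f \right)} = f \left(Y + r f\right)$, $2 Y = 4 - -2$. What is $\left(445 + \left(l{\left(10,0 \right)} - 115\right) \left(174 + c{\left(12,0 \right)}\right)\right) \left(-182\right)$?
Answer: $\frac{21375445}{6} \approx 3.5626 \cdot 10^{6}$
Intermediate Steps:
$Y = 3$ ($Y = \frac{4 - -2}{2} = \frac{4 + 2}{2} = \frac{1}{2} \cdot 6 = 3$)
$l{\left(r,f \right)} = f \left(3 + f r\right)$ ($l{\left(r,f \right)} = f \left(3 + r f\right) = f \left(3 + f r\right)$)
$\left(445 + \left(l{\left(10,0 \right)} - 115\right) \left(174 + c{\left(12,0 \right)}\right)\right) \left(-182\right) = \left(445 + \left(0 \left(3 + 0 \cdot 10\right) - 115\right) \left(174 + \frac{1}{12}\right)\right) \left(-182\right) = \left(445 + \left(0 \left(3 + 0\right) - 115\right) \left(174 + \frac{1}{12}\right)\right) \left(-182\right) = \left(445 + \left(0 \cdot 3 - 115\right) \frac{2089}{12}\right) \left(-182\right) = \left(445 + \left(0 - 115\right) \frac{2089}{12}\right) \left(-182\right) = \left(445 - \frac{240235}{12}\right) \left(-182\right) = \left(- \frac{234895}{12}\right) \left(-182\right) = \frac{21375445}{6}$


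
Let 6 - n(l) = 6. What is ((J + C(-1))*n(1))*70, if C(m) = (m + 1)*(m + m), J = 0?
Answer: 0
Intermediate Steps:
n(l) = 0 (n(l) = 6 - 1*6 = 6 - 6 = 0)
C(m) = 2*m*(1 + m) (C(m) = (1 + m)*(2*m) = 2*m*(1 + m))
((J + C(-1))*n(1))*70 = ((0 + 2*(-1)*(1 - 1))*0)*70 = ((0 + 2*(-1)*0)*0)*70 = ((0 + 0)*0)*70 = (0*0)*70 = 0*70 = 0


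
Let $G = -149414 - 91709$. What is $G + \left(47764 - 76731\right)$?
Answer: $-270090$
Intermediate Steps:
$G = -241123$
$G + \left(47764 - 76731\right) = -241123 + \left(47764 - 76731\right) = -241123 - 28967 = -270090$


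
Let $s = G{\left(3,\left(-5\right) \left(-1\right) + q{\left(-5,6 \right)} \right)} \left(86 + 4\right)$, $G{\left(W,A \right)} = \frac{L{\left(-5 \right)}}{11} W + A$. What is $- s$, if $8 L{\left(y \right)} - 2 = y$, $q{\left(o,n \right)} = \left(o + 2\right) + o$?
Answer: $\frac{12285}{44} \approx 279.2$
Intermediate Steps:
$q{\left(o,n \right)} = 2 + 2 o$ ($q{\left(o,n \right)} = \left(2 + o\right) + o = 2 + 2 o$)
$L{\left(y \right)} = \frac{1}{4} + \frac{y}{8}$
$G{\left(W,A \right)} = A - \frac{3 W}{88}$ ($G{\left(W,A \right)} = \frac{\frac{1}{4} + \frac{1}{8} \left(-5\right)}{11} W + A = \left(\frac{1}{4} - \frac{5}{8}\right) \frac{1}{11} W + A = \left(- \frac{3}{8}\right) \frac{1}{11} W + A = - \frac{3 W}{88} + A = A - \frac{3 W}{88}$)
$s = - \frac{12285}{44}$ ($s = \left(\left(\left(-5\right) \left(-1\right) + \left(2 + 2 \left(-5\right)\right)\right) - \frac{9}{88}\right) \left(86 + 4\right) = \left(\left(5 + \left(2 - 10\right)\right) - \frac{9}{88}\right) 90 = \left(\left(5 - 8\right) - \frac{9}{88}\right) 90 = \left(-3 - \frac{9}{88}\right) 90 = \left(- \frac{273}{88}\right) 90 = - \frac{12285}{44} \approx -279.2$)
$- s = \left(-1\right) \left(- \frac{12285}{44}\right) = \frac{12285}{44}$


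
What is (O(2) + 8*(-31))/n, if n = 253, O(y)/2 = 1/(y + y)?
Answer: -45/46 ≈ -0.97826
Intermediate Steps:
O(y) = 1/y (O(y) = 2/(y + y) = 2/((2*y)) = 2*(1/(2*y)) = 1/y)
(O(2) + 8*(-31))/n = (1/2 + 8*(-31))/253 = (½ - 248)*(1/253) = -495/2*1/253 = -45/46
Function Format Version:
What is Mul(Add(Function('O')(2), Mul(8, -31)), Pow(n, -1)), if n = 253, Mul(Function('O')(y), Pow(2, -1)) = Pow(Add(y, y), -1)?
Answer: Rational(-45, 46) ≈ -0.97826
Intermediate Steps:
Function('O')(y) = Pow(y, -1) (Function('O')(y) = Mul(2, Pow(Add(y, y), -1)) = Mul(2, Pow(Mul(2, y), -1)) = Mul(2, Mul(Rational(1, 2), Pow(y, -1))) = Pow(y, -1))
Mul(Add(Function('O')(2), Mul(8, -31)), Pow(n, -1)) = Mul(Add(Pow(2, -1), Mul(8, -31)), Pow(253, -1)) = Mul(Add(Rational(1, 2), -248), Rational(1, 253)) = Mul(Rational(-495, 2), Rational(1, 253)) = Rational(-45, 46)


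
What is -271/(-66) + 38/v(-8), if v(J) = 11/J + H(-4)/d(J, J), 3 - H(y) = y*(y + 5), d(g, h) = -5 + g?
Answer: -206903/13134 ≈ -15.753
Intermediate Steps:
H(y) = 3 - y*(5 + y) (H(y) = 3 - y*(y + 5) = 3 - y*(5 + y))
v(J) = 7/(-5 + J) + 11/J (v(J) = 11/J + (3 - 1*(-4)**2 - 5*(-4))/(-5 + J) = 11/J + (3 - 1*16 + 20)/(-5 + J) = 11/J + (3 - 16 + 20)/(-5 + J) = 11/J + 7/(-5 + J) = 7/(-5 + J) + 11/J)
-271/(-66) + 38/v(-8) = -271/(-66) + 38/(((-55 + 18*(-8))/((-8)*(-5 - 8)))) = -271*(-1/66) + 38/((-1/8*(-55 - 144)/(-13))) = 271/66 + 38/((-1/8*(-1/13)*(-199))) = 271/66 + 38/(-199/104) = 271/66 + 38*(-104/199) = 271/66 - 3952/199 = -206903/13134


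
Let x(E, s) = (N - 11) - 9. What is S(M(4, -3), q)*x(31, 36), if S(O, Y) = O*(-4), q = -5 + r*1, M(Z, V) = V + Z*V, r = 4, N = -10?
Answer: -1800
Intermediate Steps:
M(Z, V) = V + V*Z
x(E, s) = -30 (x(E, s) = (-10 - 11) - 9 = -21 - 9 = -30)
q = -1 (q = -5 + 4*1 = -5 + 4 = -1)
S(O, Y) = -4*O
S(M(4, -3), q)*x(31, 36) = -(-12)*(1 + 4)*(-30) = -(-12)*5*(-30) = -4*(-15)*(-30) = 60*(-30) = -1800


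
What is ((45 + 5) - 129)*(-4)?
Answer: 316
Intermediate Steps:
((45 + 5) - 129)*(-4) = (50 - 129)*(-4) = -79*(-4) = 316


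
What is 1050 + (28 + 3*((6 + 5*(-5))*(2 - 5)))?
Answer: 1249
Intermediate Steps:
1050 + (28 + 3*((6 + 5*(-5))*(2 - 5))) = 1050 + (28 + 3*((6 - 25)*(-3))) = 1050 + (28 + 3*(-19*(-3))) = 1050 + (28 + 3*57) = 1050 + (28 + 171) = 1050 + 199 = 1249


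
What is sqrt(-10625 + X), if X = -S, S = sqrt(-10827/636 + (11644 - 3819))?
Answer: sqrt(-119382500 - 106*sqrt(87730423))/106 ≈ 103.51*I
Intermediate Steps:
S = sqrt(87730423)/106 (S = sqrt(-10827*1/636 + 7825) = sqrt(-3609/212 + 7825) = sqrt(1655291/212) = sqrt(87730423)/106 ≈ 88.363)
X = -sqrt(87730423)/106 ≈ -88.363
sqrt(-10625 + X) = sqrt(-10625 - sqrt(87730423)/106)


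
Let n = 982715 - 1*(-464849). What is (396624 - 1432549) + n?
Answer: 411639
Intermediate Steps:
n = 1447564 (n = 982715 + 464849 = 1447564)
(396624 - 1432549) + n = (396624 - 1432549) + 1447564 = -1035925 + 1447564 = 411639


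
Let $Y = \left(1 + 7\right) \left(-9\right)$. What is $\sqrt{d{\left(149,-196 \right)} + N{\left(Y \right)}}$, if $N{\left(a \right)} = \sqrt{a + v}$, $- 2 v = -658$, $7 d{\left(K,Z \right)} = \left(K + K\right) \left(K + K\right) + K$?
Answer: $\frac{\sqrt{622671 + 49 \sqrt{257}}}{7} \approx 112.8$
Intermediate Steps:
$d{\left(K,Z \right)} = \frac{K}{7} + \frac{4 K^{2}}{7}$ ($d{\left(K,Z \right)} = \frac{\left(K + K\right) \left(K + K\right) + K}{7} = \frac{2 K 2 K + K}{7} = \frac{4 K^{2} + K}{7} = \frac{K + 4 K^{2}}{7} = \frac{K}{7} + \frac{4 K^{2}}{7}$)
$v = 329$ ($v = \left(- \frac{1}{2}\right) \left(-658\right) = 329$)
$Y = -72$ ($Y = 8 \left(-9\right) = -72$)
$N{\left(a \right)} = \sqrt{329 + a}$ ($N{\left(a \right)} = \sqrt{a + 329} = \sqrt{329 + a}$)
$\sqrt{d{\left(149,-196 \right)} + N{\left(Y \right)}} = \sqrt{\frac{1}{7} \cdot 149 \left(1 + 4 \cdot 149\right) + \sqrt{329 - 72}} = \sqrt{\frac{1}{7} \cdot 149 \left(1 + 596\right) + \sqrt{257}} = \sqrt{\frac{1}{7} \cdot 149 \cdot 597 + \sqrt{257}} = \sqrt{\frac{88953}{7} + \sqrt{257}}$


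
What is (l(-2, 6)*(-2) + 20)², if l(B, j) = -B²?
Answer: 784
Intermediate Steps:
(l(-2, 6)*(-2) + 20)² = (-1*(-2)²*(-2) + 20)² = (-1*4*(-2) + 20)² = (-4*(-2) + 20)² = (8 + 20)² = 28² = 784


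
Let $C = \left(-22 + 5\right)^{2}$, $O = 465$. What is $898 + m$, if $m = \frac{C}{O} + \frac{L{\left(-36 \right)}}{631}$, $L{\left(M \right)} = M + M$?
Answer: $\frac{263635549}{293415} \approx 898.51$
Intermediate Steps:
$C = 289$ ($C = \left(-17\right)^{2} = 289$)
$L{\left(M \right)} = 2 M$
$m = \frac{148879}{293415}$ ($m = \frac{289}{465} + \frac{2 \left(-36\right)}{631} = 289 \cdot \frac{1}{465} - \frac{72}{631} = \frac{289}{465} - \frac{72}{631} = \frac{148879}{293415} \approx 0.5074$)
$898 + m = 898 + \frac{148879}{293415} = \frac{263635549}{293415}$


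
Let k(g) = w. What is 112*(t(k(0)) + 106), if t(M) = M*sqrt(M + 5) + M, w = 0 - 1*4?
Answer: 10976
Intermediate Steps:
w = -4 (w = 0 - 4 = -4)
k(g) = -4
t(M) = M + M*sqrt(5 + M) (t(M) = M*sqrt(5 + M) + M = M + M*sqrt(5 + M))
112*(t(k(0)) + 106) = 112*(-4*(1 + sqrt(5 - 4)) + 106) = 112*(-4*(1 + sqrt(1)) + 106) = 112*(-4*(1 + 1) + 106) = 112*(-4*2 + 106) = 112*(-8 + 106) = 112*98 = 10976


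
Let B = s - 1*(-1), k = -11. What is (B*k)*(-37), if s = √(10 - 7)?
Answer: 407 + 407*√3 ≈ 1111.9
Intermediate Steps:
s = √3 ≈ 1.7320
B = 1 + √3 (B = √3 - 1*(-1) = √3 + 1 = 1 + √3 ≈ 2.7321)
(B*k)*(-37) = ((1 + √3)*(-11))*(-37) = (-11 - 11*√3)*(-37) = 407 + 407*√3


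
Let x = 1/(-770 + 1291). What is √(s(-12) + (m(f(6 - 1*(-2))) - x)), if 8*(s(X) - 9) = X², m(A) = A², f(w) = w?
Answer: √24700610/521 ≈ 9.5393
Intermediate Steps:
x = 1/521 ≈ 0.0019194
s(X) = 9 + X²/8
√(s(-12) + (m(f(6 - 1*(-2))) - x)) = √((9 + (⅛)*(-12)²) + ((6 - 1*(-2))² - 1*1/521)) = √((9 + (⅛)*144) + ((6 + 2)² - 1/521)) = √((9 + 18) + (8² - 1/521)) = √(27 + (64 - 1/521)) = √(27 + 33343/521) = √(47410/521) = √24700610/521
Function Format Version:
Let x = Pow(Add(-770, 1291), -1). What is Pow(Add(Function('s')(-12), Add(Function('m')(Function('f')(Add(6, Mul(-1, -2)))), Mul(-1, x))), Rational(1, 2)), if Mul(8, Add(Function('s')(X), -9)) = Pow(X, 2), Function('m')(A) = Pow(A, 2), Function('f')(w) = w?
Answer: Mul(Rational(1, 521), Pow(24700610, Rational(1, 2))) ≈ 9.5393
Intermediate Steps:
x = Rational(1, 521) (x = Pow(521, -1) = Rational(1, 521) ≈ 0.0019194)
Function('s')(X) = Add(9, Mul(Rational(1, 8), Pow(X, 2)))
Pow(Add(Function('s')(-12), Add(Function('m')(Function('f')(Add(6, Mul(-1, -2)))), Mul(-1, x))), Rational(1, 2)) = Pow(Add(Add(9, Mul(Rational(1, 8), Pow(-12, 2))), Add(Pow(Add(6, Mul(-1, -2)), 2), Mul(-1, Rational(1, 521)))), Rational(1, 2)) = Pow(Add(Add(9, Mul(Rational(1, 8), 144)), Add(Pow(Add(6, 2), 2), Rational(-1, 521))), Rational(1, 2)) = Pow(Add(Add(9, 18), Add(Pow(8, 2), Rational(-1, 521))), Rational(1, 2)) = Pow(Add(27, Add(64, Rational(-1, 521))), Rational(1, 2)) = Pow(Add(27, Rational(33343, 521)), Rational(1, 2)) = Pow(Rational(47410, 521), Rational(1, 2)) = Mul(Rational(1, 521), Pow(24700610, Rational(1, 2)))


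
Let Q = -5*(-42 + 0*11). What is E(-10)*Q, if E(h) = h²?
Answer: 21000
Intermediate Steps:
Q = 210 (Q = -5*(-42 + 0) = -5*(-42) = 210)
E(-10)*Q = (-10)²*210 = 100*210 = 21000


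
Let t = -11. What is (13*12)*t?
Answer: -1716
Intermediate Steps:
(13*12)*t = (13*12)*(-11) = 156*(-11) = -1716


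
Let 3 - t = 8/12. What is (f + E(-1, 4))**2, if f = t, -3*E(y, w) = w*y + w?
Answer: 49/9 ≈ 5.4444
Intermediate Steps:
E(y, w) = -w/3 - w*y/3 (E(y, w) = -(w*y + w)/3 = -(w + w*y)/3 = -w/3 - w*y/3)
t = 7/3 (t = 3 - 8/12 = 3 - 1*2/3 = 3 - 2/3 = 7/3 ≈ 2.3333)
f = 7/3 ≈ 2.3333
(f + E(-1, 4))**2 = (7/3 - 1/3*4*(1 - 1))**2 = (7/3 - 1/3*4*0)**2 = (7/3 + 0)**2 = (7/3)**2 = 49/9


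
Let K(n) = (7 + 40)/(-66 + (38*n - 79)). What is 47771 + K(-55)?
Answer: 106768138/2235 ≈ 47771.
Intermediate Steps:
K(n) = 47/(-145 + 38*n) (K(n) = 47/(-66 + (-79 + 38*n)) = 47/(-145 + 38*n))
47771 + K(-55) = 47771 + 47/(-145 + 38*(-55)) = 47771 + 47/(-145 - 2090) = 47771 + 47/(-2235) = 47771 + 47*(-1/2235) = 47771 - 47/2235 = 106768138/2235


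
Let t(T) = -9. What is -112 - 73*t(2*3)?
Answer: 545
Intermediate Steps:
-112 - 73*t(2*3) = -112 - 73*(-9) = -112 + 657 = 545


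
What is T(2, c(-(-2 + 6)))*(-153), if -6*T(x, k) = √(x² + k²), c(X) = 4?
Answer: 51*√5 ≈ 114.04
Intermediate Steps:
T(x, k) = -√(k² + x²)/6 (T(x, k) = -√(x² + k²)/6 = -√(k² + x²)/6)
T(2, c(-(-2 + 6)))*(-153) = -√(4² + 2²)/6*(-153) = -√(16 + 4)/6*(-153) = -√5/3*(-153) = 51*√5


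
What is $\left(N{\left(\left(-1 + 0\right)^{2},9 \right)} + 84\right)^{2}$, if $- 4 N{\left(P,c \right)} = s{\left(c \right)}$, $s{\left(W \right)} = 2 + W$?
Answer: $\frac{105625}{16} \approx 6601.6$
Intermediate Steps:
$N{\left(P,c \right)} = - \frac{1}{2} - \frac{c}{4}$ ($N{\left(P,c \right)} = - \frac{2 + c}{4} = - \frac{1}{2} - \frac{c}{4}$)
$\left(N{\left(\left(-1 + 0\right)^{2},9 \right)} + 84\right)^{2} = \left(\left(- \frac{1}{2} - \frac{9}{4}\right) + 84\right)^{2} = \left(- \frac{11}{4} + 84\right)^{2} = \left(\frac{325}{4}\right)^{2} = \frac{105625}{16}$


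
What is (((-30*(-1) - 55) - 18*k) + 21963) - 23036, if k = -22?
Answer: -702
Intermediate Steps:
(((-30*(-1) - 55) - 18*k) + 21963) - 23036 = (((-30*(-1) - 55) - 18*(-22)) + 21963) - 23036 = (((30 - 55) + 396) + 21963) - 23036 = ((-25 + 396) + 21963) - 23036 = (371 + 21963) - 23036 = 22334 - 23036 = -702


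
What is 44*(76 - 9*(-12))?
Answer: 8096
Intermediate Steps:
44*(76 - 9*(-12)) = 44*(76 + 108) = 44*184 = 8096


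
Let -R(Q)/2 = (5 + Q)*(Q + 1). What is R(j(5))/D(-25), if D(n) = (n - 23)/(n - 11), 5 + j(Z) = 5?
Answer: -15/2 ≈ -7.5000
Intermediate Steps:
j(Z) = 0 (j(Z) = -5 + 5 = 0)
D(n) = (-23 + n)/(-11 + n)
R(Q) = -2*(1 + Q)*(5 + Q) (R(Q) = -2*(5 + Q)*(Q + 1) = -2*(5 + Q)*(1 + Q) = -2*(1 + Q)*(5 + Q))
R(j(5))/D(-25) = (-10 - 12*0 - 2*0²)/(((-23 - 25)/(-11 - 25))) = (-10 + 0 - 2*0)/((-48/(-36))) = (-10 + 0 + 0)/((-1/36*(-48))) = -10/4/3 = -10*¾ = -15/2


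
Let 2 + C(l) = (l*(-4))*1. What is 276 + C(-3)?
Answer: 286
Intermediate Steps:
C(l) = -2 - 4*l (C(l) = -2 + (l*(-4))*1 = -2 - 4*l*1 = -2 - 4*l)
276 + C(-3) = 276 + (-2 - 4*(-3)) = 276 + (-2 + 12) = 276 + 10 = 286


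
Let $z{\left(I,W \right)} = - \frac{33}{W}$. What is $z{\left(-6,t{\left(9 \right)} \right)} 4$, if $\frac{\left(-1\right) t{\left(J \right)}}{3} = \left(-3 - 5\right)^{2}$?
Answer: $\frac{11}{16} \approx 0.6875$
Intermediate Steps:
$t{\left(J \right)} = -192$ ($t{\left(J \right)} = - 3 \left(-3 - 5\right)^{2} = - 3 \left(-8\right)^{2} = \left(-3\right) 64 = -192$)
$z{\left(-6,t{\left(9 \right)} \right)} 4 = - \frac{33}{-192} \cdot 4 = \left(-33\right) \left(- \frac{1}{192}\right) 4 = \frac{11}{64} \cdot 4 = \frac{11}{16}$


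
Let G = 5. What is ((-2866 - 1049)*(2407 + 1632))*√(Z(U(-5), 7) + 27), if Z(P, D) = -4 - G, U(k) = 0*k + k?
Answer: -47438055*√2 ≈ -6.7088e+7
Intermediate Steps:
U(k) = k (U(k) = 0 + k = k)
Z(P, D) = -9 (Z(P, D) = -4 - 1*5 = -4 - 5 = -9)
((-2866 - 1049)*(2407 + 1632))*√(Z(U(-5), 7) + 27) = ((-2866 - 1049)*(2407 + 1632))*√(-9 + 27) = (-3915*4039)*√18 = -47438055*√2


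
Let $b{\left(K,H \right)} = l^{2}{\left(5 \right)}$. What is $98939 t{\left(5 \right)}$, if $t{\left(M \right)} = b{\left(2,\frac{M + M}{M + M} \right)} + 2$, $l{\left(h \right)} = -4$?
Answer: $1780902$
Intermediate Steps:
$b{\left(K,H \right)} = 16$ ($b{\left(K,H \right)} = \left(-4\right)^{2} = 16$)
$t{\left(M \right)} = 18$ ($t{\left(M \right)} = 16 + 2 = 18$)
$98939 t{\left(5 \right)} = 98939 \cdot 18 = 1780902$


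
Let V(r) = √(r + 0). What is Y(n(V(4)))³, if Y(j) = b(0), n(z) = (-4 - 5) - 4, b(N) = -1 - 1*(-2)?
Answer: 1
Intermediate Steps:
b(N) = 1 (b(N) = -1 + 2 = 1)
V(r) = √r
n(z) = -13 (n(z) = -9 - 4 = -13)
Y(j) = 1
Y(n(V(4)))³ = 1³ = 1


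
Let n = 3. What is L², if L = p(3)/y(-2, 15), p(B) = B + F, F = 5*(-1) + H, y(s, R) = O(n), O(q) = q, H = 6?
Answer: 16/9 ≈ 1.7778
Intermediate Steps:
y(s, R) = 3
F = 1 (F = 5*(-1) + 6 = -5 + 6 = 1)
p(B) = 1 + B (p(B) = B + 1 = 1 + B)
L = 4/3 (L = (1 + 3)/3 = 4*(⅓) = 4/3 ≈ 1.3333)
L² = (4/3)² = 16/9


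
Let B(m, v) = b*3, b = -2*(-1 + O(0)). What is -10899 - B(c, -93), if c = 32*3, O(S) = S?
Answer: -10905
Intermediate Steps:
c = 96
b = 2 (b = -2*(-1 + 0) = -2*(-1) = 2)
B(m, v) = 6 (B(m, v) = 2*3 = 6)
-10899 - B(c, -93) = -10899 - 1*6 = -10899 - 6 = -10905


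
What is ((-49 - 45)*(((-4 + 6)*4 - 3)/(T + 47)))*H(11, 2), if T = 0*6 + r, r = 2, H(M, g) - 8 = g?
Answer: -4700/49 ≈ -95.918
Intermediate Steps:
H(M, g) = 8 + g
T = 2 (T = 0*6 + 2 = 0 + 2 = 2)
((-49 - 45)*(((-4 + 6)*4 - 3)/(T + 47)))*H(11, 2) = ((-49 - 45)*(((-4 + 6)*4 - 3)/(2 + 47)))*(8 + 2) = -94*(2*4 - 3)/49*10 = -94*(8 - 3)/49*10 = -470/49*10 = -4700/49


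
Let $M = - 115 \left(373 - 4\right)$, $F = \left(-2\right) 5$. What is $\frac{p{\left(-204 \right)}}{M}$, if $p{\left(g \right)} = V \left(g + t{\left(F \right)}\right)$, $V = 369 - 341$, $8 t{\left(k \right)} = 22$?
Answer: $\frac{49}{369} \approx 0.13279$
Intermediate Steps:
$F = -10$
$t{\left(k \right)} = \frac{11}{4}$ ($t{\left(k \right)} = \frac{1}{8} \cdot 22 = \frac{11}{4}$)
$V = 28$
$M = -42435$ ($M = \left(-115\right) 369 = -42435$)
$p{\left(g \right)} = 77 + 28 g$ ($p{\left(g \right)} = 28 \left(g + \frac{11}{4}\right) = 28 \left(\frac{11}{4} + g\right) = 77 + 28 g$)
$\frac{p{\left(-204 \right)}}{M} = \frac{77 + 28 \left(-204\right)}{-42435} = \left(77 - 5712\right) \left(- \frac{1}{42435}\right) = \left(-5635\right) \left(- \frac{1}{42435}\right) = \frac{49}{369}$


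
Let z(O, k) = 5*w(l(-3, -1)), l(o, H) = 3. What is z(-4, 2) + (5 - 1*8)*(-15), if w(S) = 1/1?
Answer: 50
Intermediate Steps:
w(S) = 1
z(O, k) = 5 (z(O, k) = 5*1 = 5)
z(-4, 2) + (5 - 1*8)*(-15) = 5 + (5 - 1*8)*(-15) = 5 + (5 - 8)*(-15) = 5 - 3*(-15) = 5 + 45 = 50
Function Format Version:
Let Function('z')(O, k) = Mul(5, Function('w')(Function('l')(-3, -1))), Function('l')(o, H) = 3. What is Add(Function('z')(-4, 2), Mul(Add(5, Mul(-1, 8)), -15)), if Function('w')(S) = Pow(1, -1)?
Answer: 50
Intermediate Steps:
Function('w')(S) = 1
Function('z')(O, k) = 5 (Function('z')(O, k) = Mul(5, 1) = 5)
Add(Function('z')(-4, 2), Mul(Add(5, Mul(-1, 8)), -15)) = Add(5, Mul(Add(5, Mul(-1, 8)), -15)) = Add(5, Mul(Add(5, -8), -15)) = Add(5, Mul(-3, -15)) = Add(5, 45) = 50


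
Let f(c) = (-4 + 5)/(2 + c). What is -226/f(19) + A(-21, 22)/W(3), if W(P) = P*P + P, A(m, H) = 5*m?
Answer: -19019/4 ≈ -4754.8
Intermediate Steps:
f(c) = 1/(2 + c)
W(P) = P + P² (W(P) = P² + P = P + P²)
-226/f(19) + A(-21, 22)/W(3) = -226/(1/(2 + 19)) + (5*(-21))/((3*(1 + 3))) = -226/(1/21) - 105/(3*4) = -226/1/21 - 105/12 = -226*21 - 105*1/12 = -4746 - 35/4 = -19019/4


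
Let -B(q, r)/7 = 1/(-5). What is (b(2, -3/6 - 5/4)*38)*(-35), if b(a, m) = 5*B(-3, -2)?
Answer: -9310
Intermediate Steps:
B(q, r) = 7/5 (B(q, r) = -7/(-5) = -7*(-⅕) = 7/5)
b(a, m) = 7 (b(a, m) = 5*(7/5) = 7)
(b(2, -3/6 - 5/4)*38)*(-35) = (7*38)*(-35) = 266*(-35) = -9310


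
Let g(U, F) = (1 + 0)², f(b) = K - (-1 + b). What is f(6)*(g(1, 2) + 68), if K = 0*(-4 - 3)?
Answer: -345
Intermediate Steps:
K = 0 (K = 0*(-7) = 0)
f(b) = 1 - b (f(b) = 0 - (-1 + b) = 0 + (1 - b) = 1 - b)
g(U, F) = 1 (g(U, F) = 1² = 1)
f(6)*(g(1, 2) + 68) = (1 - 1*6)*(1 + 68) = (1 - 6)*69 = -5*69 = -345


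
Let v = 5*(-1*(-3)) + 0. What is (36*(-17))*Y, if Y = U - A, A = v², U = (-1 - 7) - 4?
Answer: 145044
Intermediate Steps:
v = 15 (v = 5*3 + 0 = 15 + 0 = 15)
U = -12 (U = -8 - 4 = -12)
A = 225 (A = 15² = 225)
Y = -237 (Y = -12 - 1*225 = -12 - 225 = -237)
(36*(-17))*Y = (36*(-17))*(-237) = -612*(-237) = 145044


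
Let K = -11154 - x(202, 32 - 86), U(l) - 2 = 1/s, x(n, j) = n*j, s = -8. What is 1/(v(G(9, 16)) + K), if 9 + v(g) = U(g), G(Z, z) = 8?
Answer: -8/2025 ≈ -0.0039506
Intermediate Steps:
x(n, j) = j*n
U(l) = 15/8 (U(l) = 2 + 1/(-8) = 2 - ⅛ = 15/8)
v(g) = -57/8 (v(g) = -9 + 15/8 = -57/8)
K = -246 (K = -11154 - (32 - 86)*202 = -11154 - (-54)*202 = -11154 - 1*(-10908) = -11154 + 10908 = -246)
1/(v(G(9, 16)) + K) = 1/(-57/8 - 246) = 1/(-2025/8) = -8/2025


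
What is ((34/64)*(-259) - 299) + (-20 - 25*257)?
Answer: -220211/32 ≈ -6881.6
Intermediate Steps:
((34/64)*(-259) - 299) + (-20 - 25*257) = ((34*(1/64))*(-259) - 299) + (-20 - 6425) = ((17/32)*(-259) - 299) - 6445 = (-4403/32 - 299) - 6445 = -13971/32 - 6445 = -220211/32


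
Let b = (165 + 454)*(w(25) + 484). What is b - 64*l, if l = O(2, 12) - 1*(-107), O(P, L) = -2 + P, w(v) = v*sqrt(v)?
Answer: 370123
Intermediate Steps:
w(v) = v**(3/2)
b = 376971 (b = (165 + 454)*(25**(3/2) + 484) = 619*(125 + 484) = 619*609 = 376971)
l = 107 (l = (-2 + 2) - 1*(-107) = 0 + 107 = 107)
b - 64*l = 376971 - 64*107 = 376971 - 16*428 = 376971 - 6848 = 370123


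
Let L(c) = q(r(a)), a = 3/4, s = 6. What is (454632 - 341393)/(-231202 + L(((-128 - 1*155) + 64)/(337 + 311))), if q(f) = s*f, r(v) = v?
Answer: -226478/462395 ≈ -0.48979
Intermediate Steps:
a = 3/4 (a = 3*(1/4) = 3/4 ≈ 0.75000)
q(f) = 6*f
L(c) = 9/2 (L(c) = 6*(3/4) = 9/2)
(454632 - 341393)/(-231202 + L(((-128 - 1*155) + 64)/(337 + 311))) = (454632 - 341393)/(-231202 + 9/2) = 113239/(-462395/2) = 113239*(-2/462395) = -226478/462395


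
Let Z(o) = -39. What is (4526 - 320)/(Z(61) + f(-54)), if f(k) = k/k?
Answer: -2103/19 ≈ -110.68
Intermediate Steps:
f(k) = 1
(4526 - 320)/(Z(61) + f(-54)) = (4526 - 320)/(-39 + 1) = 4206/(-38) = 4206*(-1/38) = -2103/19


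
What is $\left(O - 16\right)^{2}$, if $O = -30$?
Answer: $2116$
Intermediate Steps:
$\left(O - 16\right)^{2} = \left(-30 - 16\right)^{2} = \left(-46\right)^{2} = 2116$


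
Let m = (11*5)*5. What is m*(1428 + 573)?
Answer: 550275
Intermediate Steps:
m = 275 (m = 55*5 = 275)
m*(1428 + 573) = 275*(1428 + 573) = 275*2001 = 550275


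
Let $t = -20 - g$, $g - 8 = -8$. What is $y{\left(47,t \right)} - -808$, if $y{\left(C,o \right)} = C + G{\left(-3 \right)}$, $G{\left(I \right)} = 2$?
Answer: $857$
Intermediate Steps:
$g = 0$ ($g = 8 - 8 = 0$)
$t = -20$ ($t = -20 - 0 = -20 + 0 = -20$)
$y{\left(C,o \right)} = 2 + C$ ($y{\left(C,o \right)} = C + 2 = 2 + C$)
$y{\left(47,t \right)} - -808 = \left(2 + 47\right) - -808 = 49 + 808 = 857$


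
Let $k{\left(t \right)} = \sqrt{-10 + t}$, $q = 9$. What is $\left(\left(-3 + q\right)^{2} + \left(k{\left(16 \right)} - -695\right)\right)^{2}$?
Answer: $\left(731 + \sqrt{6}\right)^{2} \approx 5.3795 \cdot 10^{5}$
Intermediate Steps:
$\left(\left(-3 + q\right)^{2} + \left(k{\left(16 \right)} - -695\right)\right)^{2} = \left(\left(-3 + 9\right)^{2} + \left(\sqrt{-10 + 16} - -695\right)\right)^{2} = \left(6^{2} + \left(\sqrt{6} + 695\right)\right)^{2} = \left(36 + \left(695 + \sqrt{6}\right)\right)^{2} = \left(731 + \sqrt{6}\right)^{2}$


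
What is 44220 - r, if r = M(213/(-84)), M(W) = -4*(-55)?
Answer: 44000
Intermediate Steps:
M(W) = 220
r = 220
44220 - r = 44220 - 1*220 = 44220 - 220 = 44000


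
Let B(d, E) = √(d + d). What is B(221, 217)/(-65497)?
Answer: -√442/65497 ≈ -0.00032099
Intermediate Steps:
B(d, E) = √2*√d (B(d, E) = √(2*d) = √2*√d)
B(221, 217)/(-65497) = (√2*√221)/(-65497) = √442*(-1/65497) = -√442/65497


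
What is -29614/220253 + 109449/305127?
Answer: 1674493291/7467237459 ≈ 0.22425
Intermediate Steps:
-29614/220253 + 109449/305127 = -29614*1/220253 + 109449*(1/305127) = -29614/220253 + 12161/33903 = 1674493291/7467237459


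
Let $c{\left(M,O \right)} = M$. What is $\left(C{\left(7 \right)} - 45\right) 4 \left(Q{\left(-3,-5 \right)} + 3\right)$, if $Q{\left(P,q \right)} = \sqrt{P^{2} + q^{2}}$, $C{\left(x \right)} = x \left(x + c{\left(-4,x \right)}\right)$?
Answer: $-288 - 96 \sqrt{34} \approx -847.77$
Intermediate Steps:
$C{\left(x \right)} = x \left(-4 + x\right)$ ($C{\left(x \right)} = x \left(x - 4\right) = x \left(-4 + x\right)$)
$\left(C{\left(7 \right)} - 45\right) 4 \left(Q{\left(-3,-5 \right)} + 3\right) = \left(7 \left(-4 + 7\right) - 45\right) 4 \left(\sqrt{\left(-3\right)^{2} + \left(-5\right)^{2}} + 3\right) = \left(7 \cdot 3 - 45\right) 4 \left(\sqrt{9 + 25} + 3\right) = \left(21 - 45\right) 4 \left(\sqrt{34} + 3\right) = - 24 \cdot 4 \left(3 + \sqrt{34}\right) = - 24 \left(12 + 4 \sqrt{34}\right) = -288 - 96 \sqrt{34}$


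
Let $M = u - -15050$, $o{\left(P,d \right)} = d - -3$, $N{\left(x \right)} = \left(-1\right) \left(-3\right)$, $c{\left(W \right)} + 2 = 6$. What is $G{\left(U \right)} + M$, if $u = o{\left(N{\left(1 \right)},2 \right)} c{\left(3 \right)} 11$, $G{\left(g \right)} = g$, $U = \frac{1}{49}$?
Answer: $\frac{748231}{49} \approx 15270.0$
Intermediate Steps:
$c{\left(W \right)} = 4$ ($c{\left(W \right)} = -2 + 6 = 4$)
$U = \frac{1}{49} \approx 0.020408$
$N{\left(x \right)} = 3$
$o{\left(P,d \right)} = 3 + d$ ($o{\left(P,d \right)} = d + 3 = 3 + d$)
$u = 220$ ($u = \left(3 + 2\right) 4 \cdot 11 = 5 \cdot 4 \cdot 11 = 20 \cdot 11 = 220$)
$M = 15270$ ($M = 220 - -15050 = 220 + 15050 = 15270$)
$G{\left(U \right)} + M = \frac{1}{49} + 15270 = \frac{748231}{49}$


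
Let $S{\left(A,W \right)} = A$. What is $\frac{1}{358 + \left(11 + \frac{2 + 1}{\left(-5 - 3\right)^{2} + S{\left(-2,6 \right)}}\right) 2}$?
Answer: $\frac{31}{11783} \approx 0.0026309$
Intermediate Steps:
$\frac{1}{358 + \left(11 + \frac{2 + 1}{\left(-5 - 3\right)^{2} + S{\left(-2,6 \right)}}\right) 2} = \frac{1}{358 + \left(11 + \frac{2 + 1}{\left(-5 - 3\right)^{2} - 2}\right) 2} = \frac{1}{358 + \left(11 + \frac{3}{\left(-8\right)^{2} - 2}\right) 2} = \frac{1}{358 + \left(11 + \frac{3}{64 - 2}\right) 2} = \frac{1}{358 + \left(11 + \frac{3}{62}\right) 2} = \frac{1}{358 + \frac{685}{62} \cdot 2} = \frac{1}{358 + \frac{685}{31}} = \frac{1}{\frac{11783}{31}} = \frac{31}{11783}$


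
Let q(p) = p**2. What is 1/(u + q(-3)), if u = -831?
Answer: -1/822 ≈ -0.0012165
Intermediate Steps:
1/(u + q(-3)) = 1/(-831 + (-3)**2) = 1/(-831 + 9) = 1/(-822) = -1/822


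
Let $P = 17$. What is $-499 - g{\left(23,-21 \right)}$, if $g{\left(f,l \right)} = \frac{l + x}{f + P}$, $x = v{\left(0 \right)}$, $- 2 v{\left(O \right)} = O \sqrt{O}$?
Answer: $- \frac{19939}{40} \approx -498.48$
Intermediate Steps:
$v{\left(O \right)} = - \frac{O^{\frac{3}{2}}}{2}$ ($v{\left(O \right)} = - \frac{O \sqrt{O}}{2} = - \frac{O^{\frac{3}{2}}}{2}$)
$x = 0$ ($x = - \frac{0^{\frac{3}{2}}}{2} = \left(- \frac{1}{2}\right) 0 = 0$)
$g{\left(f,l \right)} = \frac{l}{17 + f}$ ($g{\left(f,l \right)} = \frac{l + 0}{f + 17} = \frac{l}{17 + f}$)
$-499 - g{\left(23,-21 \right)} = -499 - - \frac{21}{17 + 23} = -499 - - \frac{21}{40} = -499 + \frac{21}{40} = - \frac{19939}{40}$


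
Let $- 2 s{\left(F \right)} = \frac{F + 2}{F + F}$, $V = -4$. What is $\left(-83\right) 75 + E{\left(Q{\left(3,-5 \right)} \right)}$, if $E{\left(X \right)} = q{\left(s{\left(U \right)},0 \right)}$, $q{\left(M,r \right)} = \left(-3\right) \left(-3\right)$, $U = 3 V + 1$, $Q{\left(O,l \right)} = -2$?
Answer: $-6216$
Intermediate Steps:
$U = -11$ ($U = 3 \left(-4\right) + 1 = -12 + 1 = -11$)
$s{\left(F \right)} = - \frac{2 + F}{4 F}$ ($s{\left(F \right)} = - \frac{\left(F + 2\right) \frac{1}{F + F}}{2} = - \frac{\left(2 + F\right) \frac{1}{2 F}}{2} = - \frac{\frac{1}{2} \frac{1}{F} \left(2 + F\right)}{2} = - \frac{2 + F}{4 F}$)
$q{\left(M,r \right)} = 9$
$E{\left(X \right)} = 9$
$\left(-83\right) 75 + E{\left(Q{\left(3,-5 \right)} \right)} = \left(-83\right) 75 + 9 = -6225 + 9 = -6216$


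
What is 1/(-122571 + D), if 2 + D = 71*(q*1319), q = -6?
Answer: -1/684467 ≈ -1.4610e-6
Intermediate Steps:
D = -561896 (D = -2 + 71*(-6*1319) = -2 + 71*(-7914) = -2 - 561894 = -561896)
1/(-122571 + D) = 1/(-122571 - 561896) = 1/(-684467) = -1/684467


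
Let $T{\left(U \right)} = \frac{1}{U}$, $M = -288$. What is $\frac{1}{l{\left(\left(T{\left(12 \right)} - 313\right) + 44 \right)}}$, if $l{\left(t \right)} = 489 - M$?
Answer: $\frac{1}{777} \approx 0.001287$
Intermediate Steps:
$l{\left(t \right)} = 777$ ($l{\left(t \right)} = 489 - -288 = 489 + 288 = 777$)
$\frac{1}{l{\left(\left(T{\left(12 \right)} - 313\right) + 44 \right)}} = \frac{1}{777}$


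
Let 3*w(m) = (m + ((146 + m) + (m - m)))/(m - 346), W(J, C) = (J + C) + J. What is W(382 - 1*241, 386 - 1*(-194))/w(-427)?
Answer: 333163/118 ≈ 2823.4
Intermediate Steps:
W(J, C) = C + 2*J (W(J, C) = (C + J) + J = C + 2*J)
w(m) = (146 + 2*m)/(3*(-346 + m)) (w(m) = ((m + ((146 + m) + (m - m)))/(m - 346))/3 = ((m + ((146 + m) + 0))/(-346 + m))/3 = ((m + (146 + m))/(-346 + m))/3 = ((146 + 2*m)/(-346 + m))/3 = (146 + 2*m)/(3*(-346 + m)))
W(382 - 1*241, 386 - 1*(-194))/w(-427) = ((386 - 1*(-194)) + 2*(382 - 1*241))/((2*(73 - 427)/(3*(-346 - 427)))) = ((386 + 194) + 2*(382 - 241))/(((⅔)*(-354)/(-773))) = (580 + 2*141)/(((⅔)*(-1/773)*(-354))) = (580 + 282)/(236/773) = 862*(773/236) = 333163/118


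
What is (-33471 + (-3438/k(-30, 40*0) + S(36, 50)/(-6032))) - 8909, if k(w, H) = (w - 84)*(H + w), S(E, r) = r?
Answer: -12143008003/286520 ≈ -42381.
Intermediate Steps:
k(w, H) = (-84 + w)*(H + w)
(-33471 + (-3438/k(-30, 40*0) + S(36, 50)/(-6032))) - 8909 = (-33471 + (-3438/((-30)**2 - 3360*0 - 84*(-30) + (40*0)*(-30)) + 50/(-6032))) - 8909 = (-33471 + (-3438/(900 - 84*0 + 2520 + 0*(-30)) + 50*(-1/6032))) - 8909 = (-33471 + (-3438/(900 + 0 + 2520 + 0) - 25/3016)) - 8909 = (-33471 + (-3438/3420 - 25/3016)) - 8909 = (-33471 + (-3438*1/3420 - 25/3016)) - 8909 = (-33471 + (-191/190 - 25/3016)) - 8909 = (-33471 - 290403/286520) - 8909 = -9590401323/286520 - 8909 = -12143008003/286520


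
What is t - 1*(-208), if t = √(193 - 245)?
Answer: 208 + 2*I*√13 ≈ 208.0 + 7.2111*I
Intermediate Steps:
t = 2*I*√13 (t = √(-52) = 2*I*√13 ≈ 7.2111*I)
t - 1*(-208) = 2*I*√13 - 1*(-208) = 2*I*√13 + 208 = 208 + 2*I*√13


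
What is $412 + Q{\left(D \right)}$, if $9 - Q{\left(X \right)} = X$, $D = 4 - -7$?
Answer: $410$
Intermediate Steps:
$D = 11$ ($D = 4 + 7 = 11$)
$Q{\left(X \right)} = 9 - X$
$412 + Q{\left(D \right)} = 412 + \left(9 - 11\right) = 412 - 2 = 410$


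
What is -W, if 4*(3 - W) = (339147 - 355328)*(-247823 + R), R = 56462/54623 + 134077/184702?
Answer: 40456753548067548651/40355909384 ≈ 1.0025e+9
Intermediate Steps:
R = 17752332295/10088977346 (R = 56462*(1/54623) + 134077*(1/184702) = 56462/54623 + 134077/184702 = 17752332295/10088977346 ≈ 1.7596)
W = -40456753548067548651/40355909384 (W = 3 - (339147 - 355328)*(-247823 + 17752332295/10088977346)/4 = 3 - (-16181)*(-2500262880485463)/(4*10088977346) = 3 - 1/4*40456753669135276803/10088977346 = 3 - 40456753669135276803/40355909384 = -40456753548067548651/40355909384 ≈ -1.0025e+9)
-W = -1*(-40456753548067548651/40355909384) = 40456753548067548651/40355909384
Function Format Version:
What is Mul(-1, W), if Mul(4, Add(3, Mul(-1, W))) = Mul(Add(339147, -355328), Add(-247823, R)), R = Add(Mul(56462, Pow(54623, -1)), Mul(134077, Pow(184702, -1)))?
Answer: Rational(40456753548067548651, 40355909384) ≈ 1.0025e+9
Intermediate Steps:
R = Rational(17752332295, 10088977346) (R = Add(Mul(56462, Rational(1, 54623)), Mul(134077, Rational(1, 184702))) = Add(Rational(56462, 54623), Rational(134077, 184702)) = Rational(17752332295, 10088977346) ≈ 1.7596)
W = Rational(-40456753548067548651, 40355909384) (W = Add(3, Mul(Rational(-1, 4), Mul(Add(339147, -355328), Add(-247823, Rational(17752332295, 10088977346))))) = Add(3, Mul(Rational(-1, 4), Mul(-16181, Rational(-2500262880485463, 10088977346)))) = Add(3, Mul(Rational(-1, 4), Rational(40456753669135276803, 10088977346))) = Add(3, Rational(-40456753669135276803, 40355909384)) = Rational(-40456753548067548651, 40355909384) ≈ -1.0025e+9)
Mul(-1, W) = Mul(-1, Rational(-40456753548067548651, 40355909384)) = Rational(40456753548067548651, 40355909384)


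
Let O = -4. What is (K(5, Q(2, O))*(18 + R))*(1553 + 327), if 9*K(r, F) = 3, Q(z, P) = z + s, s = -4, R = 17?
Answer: 65800/3 ≈ 21933.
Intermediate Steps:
Q(z, P) = -4 + z (Q(z, P) = z - 4 = -4 + z)
K(r, F) = ⅓ (K(r, F) = (⅑)*3 = ⅓)
(K(5, Q(2, O))*(18 + R))*(1553 + 327) = ((18 + 17)/3)*(1553 + 327) = ((⅓)*35)*1880 = (35/3)*1880 = 65800/3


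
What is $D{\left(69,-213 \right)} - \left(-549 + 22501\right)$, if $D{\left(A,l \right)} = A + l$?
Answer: $-22096$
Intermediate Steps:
$D{\left(69,-213 \right)} - \left(-549 + 22501\right) = \left(69 - 213\right) - \left(-549 + 22501\right) = -144 - 21952 = -22096$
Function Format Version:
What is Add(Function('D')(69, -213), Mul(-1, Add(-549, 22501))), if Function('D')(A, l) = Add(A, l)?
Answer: -22096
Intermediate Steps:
Add(Function('D')(69, -213), Mul(-1, Add(-549, 22501))) = Add(Add(69, -213), Mul(-1, Add(-549, 22501))) = Add(-144, Mul(-1, 21952)) = Add(-144, -21952) = -22096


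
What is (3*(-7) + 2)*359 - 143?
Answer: -6964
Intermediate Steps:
(3*(-7) + 2)*359 - 143 = (-21 + 2)*359 - 143 = -19*359 - 143 = -6821 - 143 = -6964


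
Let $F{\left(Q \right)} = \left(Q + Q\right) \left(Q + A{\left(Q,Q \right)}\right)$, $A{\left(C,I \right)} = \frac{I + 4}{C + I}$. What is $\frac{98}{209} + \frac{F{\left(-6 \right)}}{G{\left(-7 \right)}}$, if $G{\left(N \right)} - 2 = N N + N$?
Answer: $\frac{861}{418} \approx 2.0598$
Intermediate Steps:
$A{\left(C,I \right)} = \frac{4 + I}{C + I}$
$G{\left(N \right)} = 2 + N + N^{2}$ ($G{\left(N \right)} = 2 + \left(N N + N\right) = 2 + \left(N^{2} + N\right) = 2 + \left(N + N^{2}\right) = 2 + N + N^{2}$)
$F{\left(Q \right)} = 2 Q \left(Q + \frac{4 + Q}{2 Q}\right)$ ($F{\left(Q \right)} = \left(Q + Q\right) \left(Q + \frac{4 + Q}{Q + Q}\right) = 2 Q \left(Q + \frac{4 + Q}{2 Q}\right)$)
$\frac{98}{209} + \frac{F{\left(-6 \right)}}{G{\left(-7 \right)}} = \frac{98}{209} + \frac{4 - 6 + 2 \left(-6\right)^{2}}{2 - 7 + \left(-7\right)^{2}} = 98 \cdot \frac{1}{209} + \frac{4 - 6 + 2 \cdot 36}{2 - 7 + 49} = \frac{98}{209} + \frac{4 - 6 + 72}{44} = \frac{98}{209} + 70 \cdot \frac{1}{44} = \frac{98}{209} + \frac{35}{22} = \frac{861}{418}$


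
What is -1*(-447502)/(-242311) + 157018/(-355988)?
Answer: -98676265287/43129904134 ≈ -2.2879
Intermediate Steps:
-1*(-447502)/(-242311) + 157018/(-355988) = 447502*(-1/242311) + 157018*(-1/355988) = -447502/242311 - 78509/177994 = -98676265287/43129904134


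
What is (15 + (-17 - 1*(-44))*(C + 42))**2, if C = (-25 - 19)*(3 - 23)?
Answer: 620458281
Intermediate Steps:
C = 880 (C = -44*(-20) = 880)
(15 + (-17 - 1*(-44))*(C + 42))**2 = (15 + (-17 - 1*(-44))*(880 + 42))**2 = (15 + (-17 + 44)*922)**2 = (15 + 27*922)**2 = (15 + 24894)**2 = 24909**2 = 620458281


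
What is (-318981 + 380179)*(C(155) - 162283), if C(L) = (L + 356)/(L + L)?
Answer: -1539350594181/155 ≈ -9.9313e+9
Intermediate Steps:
C(L) = (356 + L)/(2*L) (C(L) = (356 + L)/((2*L)) = (356 + L)*(1/(2*L)) = (356 + L)/(2*L))
(-318981 + 380179)*(C(155) - 162283) = (-318981 + 380179)*((1/2)*(356 + 155)/155 - 162283) = 61198*((1/2)*(1/155)*511 - 162283) = 61198*(511/310 - 162283) = 61198*(-50307219/310) = -1539350594181/155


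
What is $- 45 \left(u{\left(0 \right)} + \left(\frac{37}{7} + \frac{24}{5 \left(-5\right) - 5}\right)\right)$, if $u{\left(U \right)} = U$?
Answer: $- \frac{1413}{7} \approx -201.86$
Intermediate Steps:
$- 45 \left(u{\left(0 \right)} + \left(\frac{37}{7} + \frac{24}{5 \left(-5\right) - 5}\right)\right) = - 45 \left(0 + \left(\frac{37}{7} + \frac{24}{5 \left(-5\right) - 5}\right)\right) = - 45 \left(0 + \left(37 \cdot \frac{1}{7} + \frac{24}{-25 - 5}\right)\right) = - 45 \left(0 + \left(\frac{37}{7} + \frac{24}{-30}\right)\right) = - 45 \left(0 + \left(\frac{37}{7} + 24 \left(- \frac{1}{30}\right)\right)\right) = - 45 \left(0 + \left(\frac{37}{7} - \frac{4}{5}\right)\right) = - 45 \left(0 + \frac{157}{35}\right) = \left(-45\right) \frac{157}{35} = - \frac{1413}{7}$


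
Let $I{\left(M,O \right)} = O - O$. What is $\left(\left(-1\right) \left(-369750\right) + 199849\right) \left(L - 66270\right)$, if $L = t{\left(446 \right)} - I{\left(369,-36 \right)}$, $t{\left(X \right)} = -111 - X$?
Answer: $-38064592373$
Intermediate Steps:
$I{\left(M,O \right)} = 0$
$L = -557$ ($L = \left(-111 - 446\right) - 0 = \left(-111 - 446\right) + 0 = -557 + 0 = -557$)
$\left(\left(-1\right) \left(-369750\right) + 199849\right) \left(L - 66270\right) = \left(\left(-1\right) \left(-369750\right) + 199849\right) \left(-557 - 66270\right) = \left(369750 + 199849\right) \left(-66827\right) = 569599 \left(-66827\right) = -38064592373$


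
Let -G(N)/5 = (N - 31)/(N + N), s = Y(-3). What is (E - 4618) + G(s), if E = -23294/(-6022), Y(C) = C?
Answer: -41935388/9033 ≈ -4642.5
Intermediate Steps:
s = -3
E = 11647/3011 (E = -23294*(-1/6022) = 11647/3011 ≈ 3.8681)
G(N) = -5*(-31 + N)/(2*N) (G(N) = -5*(N - 31)/(N + N) = -5*(-31 + N)/(2*N))
(E - 4618) + G(s) = (11647/3011 - 4618) + (5/2)*(31 - 1*(-3))/(-3) = -13893151/3011 + (5/2)*(-1/3)*(31 + 3) = -13893151/3011 + (5/2)*(-1/3)*34 = -13893151/3011 - 85/3 = -41935388/9033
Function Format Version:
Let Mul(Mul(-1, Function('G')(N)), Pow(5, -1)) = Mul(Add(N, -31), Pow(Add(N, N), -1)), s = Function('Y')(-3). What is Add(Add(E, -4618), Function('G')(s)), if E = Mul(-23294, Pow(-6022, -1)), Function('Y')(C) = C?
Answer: Rational(-41935388, 9033) ≈ -4642.5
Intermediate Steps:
s = -3
E = Rational(11647, 3011) (E = Mul(-23294, Rational(-1, 6022)) = Rational(11647, 3011) ≈ 3.8681)
Function('G')(N) = Mul(Rational(-5, 2), Pow(N, -1), Add(-31, N)) (Function('G')(N) = Mul(-5, Mul(Add(N, -31), Pow(Add(N, N), -1))) = Mul(-5, Mul(Add(-31, N), Pow(Mul(2, N), -1))) = Mul(-5, Mul(Add(-31, N), Mul(Rational(1, 2), Pow(N, -1)))) = Mul(-5, Mul(Rational(1, 2), Pow(N, -1), Add(-31, N))) = Mul(Rational(-5, 2), Pow(N, -1), Add(-31, N)))
Add(Add(E, -4618), Function('G')(s)) = Add(Add(Rational(11647, 3011), -4618), Mul(Rational(5, 2), Pow(-3, -1), Add(31, Mul(-1, -3)))) = Add(Rational(-13893151, 3011), Mul(Rational(5, 2), Rational(-1, 3), Add(31, 3))) = Add(Rational(-13893151, 3011), Mul(Rational(5, 2), Rational(-1, 3), 34)) = Add(Rational(-13893151, 3011), Rational(-85, 3)) = Rational(-41935388, 9033)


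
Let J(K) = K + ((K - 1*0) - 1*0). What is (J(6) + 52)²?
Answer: 4096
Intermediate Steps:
J(K) = 2*K (J(K) = K + ((K + 0) + 0) = K + (K + 0) = K + K = 2*K)
(J(6) + 52)² = (2*6 + 52)² = (12 + 52)² = 64² = 4096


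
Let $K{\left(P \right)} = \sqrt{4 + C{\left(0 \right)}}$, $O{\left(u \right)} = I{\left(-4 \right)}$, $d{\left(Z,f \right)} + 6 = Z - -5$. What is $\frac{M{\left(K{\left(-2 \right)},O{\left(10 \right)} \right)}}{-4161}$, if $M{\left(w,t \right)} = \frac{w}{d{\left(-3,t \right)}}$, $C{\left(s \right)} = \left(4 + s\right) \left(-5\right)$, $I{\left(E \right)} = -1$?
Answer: $\frac{i}{4161} \approx 0.00024033 i$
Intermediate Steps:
$d{\left(Z,f \right)} = -1 + Z$ ($d{\left(Z,f \right)} = -6 + \left(Z - -5\right) = -6 + \left(Z + 5\right) = -6 + \left(5 + Z\right) = -1 + Z$)
$C{\left(s \right)} = -20 - 5 s$
$O{\left(u \right)} = -1$
$K{\left(P \right)} = 4 i$ ($K{\left(P \right)} = \sqrt{4 - 20} = \sqrt{-16} = 4 i$)
$M{\left(w,t \right)} = - \frac{w}{4}$ ($M{\left(w,t \right)} = \frac{w}{-1 - 3} = \frac{w}{-4} = w \left(- \frac{1}{4}\right) = - \frac{w}{4}$)
$\frac{M{\left(K{\left(-2 \right)},O{\left(10 \right)} \right)}}{-4161} = \frac{\left(- \frac{1}{4}\right) 4 i}{-4161} = - i \left(- \frac{1}{4161}\right) = \frac{i}{4161}$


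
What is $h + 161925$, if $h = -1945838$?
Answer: $-1783913$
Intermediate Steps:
$h + 161925 = -1945838 + 161925 = -1783913$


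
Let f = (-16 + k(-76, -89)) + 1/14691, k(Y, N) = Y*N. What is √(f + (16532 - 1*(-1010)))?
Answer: √5242400948181/14691 ≈ 155.85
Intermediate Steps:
k(Y, N) = N*Y
f = 99134869/14691 (f = (-16 - 89*(-76)) + 1/14691 = (-16 + 6764) + 1/14691 = 6748 + 1/14691 = 99134869/14691 ≈ 6748.0)
√(f + (16532 - 1*(-1010))) = √(99134869/14691 + (16532 - 1*(-1010))) = √(99134869/14691 + (16532 + 1010)) = √(99134869/14691 + 17542) = √(356844391/14691) = √5242400948181/14691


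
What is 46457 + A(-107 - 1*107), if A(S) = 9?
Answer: 46466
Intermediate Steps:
46457 + A(-107 - 1*107) = 46457 + 9 = 46466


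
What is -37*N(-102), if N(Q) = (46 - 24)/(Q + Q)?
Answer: 407/102 ≈ 3.9902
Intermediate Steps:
N(Q) = 11/Q (N(Q) = 22/((2*Q)) = 22*(1/(2*Q)) = 11/Q)
-37*N(-102) = -407/(-102) = -407*(-1)/102 = -37*(-11/102) = 407/102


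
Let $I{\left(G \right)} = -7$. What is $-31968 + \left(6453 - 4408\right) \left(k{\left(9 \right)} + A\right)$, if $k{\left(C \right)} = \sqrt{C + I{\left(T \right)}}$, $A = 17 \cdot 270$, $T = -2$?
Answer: $9354582 + 2045 \sqrt{2} \approx 9.3575 \cdot 10^{6}$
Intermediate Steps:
$A = 4590$
$k{\left(C \right)} = \sqrt{-7 + C}$ ($k{\left(C \right)} = \sqrt{C - 7} = \sqrt{-7 + C}$)
$-31968 + \left(6453 - 4408\right) \left(k{\left(9 \right)} + A\right) = -31968 + \left(6453 - 4408\right) \left(\sqrt{-7 + 9} + 4590\right) = -31968 + 2045 \left(\sqrt{2} + 4590\right) = -31968 + 2045 \left(4590 + \sqrt{2}\right) = -31968 + \left(9386550 + 2045 \sqrt{2}\right) = 9354582 + 2045 \sqrt{2}$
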